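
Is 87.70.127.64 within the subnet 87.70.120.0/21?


Subnet network: 87.70.120.0
Test IP AND mask: 87.70.120.0
Yes, 87.70.127.64 is in 87.70.120.0/21


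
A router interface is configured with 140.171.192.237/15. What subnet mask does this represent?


/15 means 15 network bits, 17 host bits
Binary: 11111111111111100000000000000000
Mask: 255.254.0.0


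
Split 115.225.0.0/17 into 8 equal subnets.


New prefix = 17 + 3 = 20
Each subnet has 4096 addresses
  115.225.0.0/20
  115.225.16.0/20
  115.225.32.0/20
  115.225.48.0/20
  115.225.64.0/20
  115.225.80.0/20
  115.225.96.0/20
  115.225.112.0/20
Subnets: 115.225.0.0/20, 115.225.16.0/20, 115.225.32.0/20, 115.225.48.0/20, 115.225.64.0/20, 115.225.80.0/20, 115.225.96.0/20, 115.225.112.0/20


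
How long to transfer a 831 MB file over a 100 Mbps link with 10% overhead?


Effective throughput = 100 * (1 - 10/100) = 90 Mbps
File size in Mb = 831 * 8 = 6648 Mb
Time = 6648 / 90
Time = 73.8667 seconds


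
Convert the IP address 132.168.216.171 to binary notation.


132 = 10000100
168 = 10101000
216 = 11011000
171 = 10101011
Binary: 10000100.10101000.11011000.10101011


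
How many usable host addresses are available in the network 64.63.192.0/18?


Host bits = 32 - 18 = 14
Total addresses = 2^14 = 16384
Usable = total - 2 (network and broadcast)
Usable hosts: 16382


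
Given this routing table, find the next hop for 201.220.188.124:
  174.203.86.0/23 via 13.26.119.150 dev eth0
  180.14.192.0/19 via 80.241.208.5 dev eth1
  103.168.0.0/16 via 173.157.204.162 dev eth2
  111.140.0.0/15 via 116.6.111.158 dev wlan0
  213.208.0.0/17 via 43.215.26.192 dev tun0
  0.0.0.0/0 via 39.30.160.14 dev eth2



Longest prefix match for 201.220.188.124:
  /23 174.203.86.0: no
  /19 180.14.192.0: no
  /16 103.168.0.0: no
  /15 111.140.0.0: no
  /17 213.208.0.0: no
  /0 0.0.0.0: MATCH
Selected: next-hop 39.30.160.14 via eth2 (matched /0)


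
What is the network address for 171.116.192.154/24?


IP:   10101011.01110100.11000000.10011010
Mask: 11111111.11111111.11111111.00000000
AND operation:
Net:  10101011.01110100.11000000.00000000
Network: 171.116.192.0/24


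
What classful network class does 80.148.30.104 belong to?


First octet: 80
Binary: 01010000
0xxxxxxx -> Class A (1-126)
Class A, default mask 255.0.0.0 (/8)


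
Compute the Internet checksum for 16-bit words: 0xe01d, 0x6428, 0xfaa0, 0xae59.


Sum all words (with carry folding):
+ 0xe01d = 0xe01d
+ 0x6428 = 0x4446
+ 0xfaa0 = 0x3ee7
+ 0xae59 = 0xed40
One's complement: ~0xed40
Checksum = 0x12bf


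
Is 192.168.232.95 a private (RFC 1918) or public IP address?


RFC 1918 private ranges:
  10.0.0.0/8 (10.0.0.0 - 10.255.255.255)
  172.16.0.0/12 (172.16.0.0 - 172.31.255.255)
  192.168.0.0/16 (192.168.0.0 - 192.168.255.255)
Private (in 192.168.0.0/16)


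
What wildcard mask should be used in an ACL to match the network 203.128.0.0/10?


Subnet mask: 255.192.0.0
Wildcard = 255.255.255.255 - subnet mask
255 - 255 = 0
255 - 192 = 63
255 - 0 = 255
255 - 0 = 255
Wildcard: 0.63.255.255


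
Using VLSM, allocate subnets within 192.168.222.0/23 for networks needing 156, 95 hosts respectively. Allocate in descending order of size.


156 hosts -> /24 (254 usable): 192.168.222.0/24
95 hosts -> /25 (126 usable): 192.168.223.0/25
Allocation: 192.168.222.0/24 (156 hosts, 254 usable); 192.168.223.0/25 (95 hosts, 126 usable)


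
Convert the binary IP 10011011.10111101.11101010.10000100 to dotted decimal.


10011011 = 155
10111101 = 189
11101010 = 234
10000100 = 132
IP: 155.189.234.132


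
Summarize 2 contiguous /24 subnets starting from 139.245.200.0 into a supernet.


Original prefix: /24
Number of subnets: 2 = 2^1
New prefix = 24 - 1 = 23
Supernet: 139.245.200.0/23


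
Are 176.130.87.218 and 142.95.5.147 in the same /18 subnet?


Mask: 255.255.192.0
176.130.87.218 AND mask = 176.130.64.0
142.95.5.147 AND mask = 142.95.0.0
No, different subnets (176.130.64.0 vs 142.95.0.0)


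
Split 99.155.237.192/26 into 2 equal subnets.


New prefix = 26 + 1 = 27
Each subnet has 32 addresses
  99.155.237.192/27
  99.155.237.224/27
Subnets: 99.155.237.192/27, 99.155.237.224/27


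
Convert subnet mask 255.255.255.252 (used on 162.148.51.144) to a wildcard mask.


Subnet mask: 255.255.255.252
Wildcard = 255.255.255.255 - subnet mask
255 - 255 = 0
255 - 255 = 0
255 - 255 = 0
255 - 252 = 3
Wildcard: 0.0.0.3


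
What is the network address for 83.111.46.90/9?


IP:   01010011.01101111.00101110.01011010
Mask: 11111111.10000000.00000000.00000000
AND operation:
Net:  01010011.00000000.00000000.00000000
Network: 83.0.0.0/9


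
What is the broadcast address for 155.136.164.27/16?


Network: 155.136.0.0/16
Host bits = 16
Set all host bits to 1:
Broadcast: 155.136.255.255


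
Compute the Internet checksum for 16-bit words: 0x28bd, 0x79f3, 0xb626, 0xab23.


Sum all words (with carry folding):
+ 0x28bd = 0x28bd
+ 0x79f3 = 0xa2b0
+ 0xb626 = 0x58d7
+ 0xab23 = 0x03fb
One's complement: ~0x03fb
Checksum = 0xfc04


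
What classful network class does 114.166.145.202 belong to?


First octet: 114
Binary: 01110010
0xxxxxxx -> Class A (1-126)
Class A, default mask 255.0.0.0 (/8)


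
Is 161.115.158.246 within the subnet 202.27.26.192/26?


Subnet network: 202.27.26.192
Test IP AND mask: 161.115.158.192
No, 161.115.158.246 is not in 202.27.26.192/26


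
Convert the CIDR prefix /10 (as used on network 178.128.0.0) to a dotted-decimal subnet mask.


/10 means 10 network bits, 22 host bits
Binary: 11111111110000000000000000000000
Mask: 255.192.0.0


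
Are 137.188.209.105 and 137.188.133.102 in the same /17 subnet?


Mask: 255.255.128.0
137.188.209.105 AND mask = 137.188.128.0
137.188.133.102 AND mask = 137.188.128.0
Yes, same subnet (137.188.128.0)


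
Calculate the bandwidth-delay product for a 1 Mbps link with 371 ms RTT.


BDP = bandwidth * RTT
= 1 Mbps * 371 ms
= 1 * 1e6 * 371 / 1000 bits
= 371000 bits
= 46375 bytes
= 45.2881 KB
BDP = 371000 bits (46375 bytes)


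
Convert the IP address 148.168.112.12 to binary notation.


148 = 10010100
168 = 10101000
112 = 01110000
12 = 00001100
Binary: 10010100.10101000.01110000.00001100


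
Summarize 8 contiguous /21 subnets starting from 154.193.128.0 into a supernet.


Original prefix: /21
Number of subnets: 8 = 2^3
New prefix = 21 - 3 = 18
Supernet: 154.193.128.0/18


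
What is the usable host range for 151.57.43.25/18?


Network: 151.57.0.0
Broadcast: 151.57.63.255
First usable = network + 1
Last usable = broadcast - 1
Range: 151.57.0.1 to 151.57.63.254


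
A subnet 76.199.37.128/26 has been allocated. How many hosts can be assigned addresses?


Host bits = 32 - 26 = 6
Total addresses = 2^6 = 64
Usable = total - 2 (network and broadcast)
Usable hosts: 62


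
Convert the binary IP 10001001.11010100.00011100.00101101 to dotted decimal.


10001001 = 137
11010100 = 212
00011100 = 28
00101101 = 45
IP: 137.212.28.45


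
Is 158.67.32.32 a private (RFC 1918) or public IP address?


RFC 1918 private ranges:
  10.0.0.0/8 (10.0.0.0 - 10.255.255.255)
  172.16.0.0/12 (172.16.0.0 - 172.31.255.255)
  192.168.0.0/16 (192.168.0.0 - 192.168.255.255)
Public (not in any RFC 1918 range)


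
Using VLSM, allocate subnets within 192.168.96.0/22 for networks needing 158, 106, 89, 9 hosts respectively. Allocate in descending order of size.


158 hosts -> /24 (254 usable): 192.168.96.0/24
106 hosts -> /25 (126 usable): 192.168.97.0/25
89 hosts -> /25 (126 usable): 192.168.97.128/25
9 hosts -> /28 (14 usable): 192.168.98.0/28
Allocation: 192.168.96.0/24 (158 hosts, 254 usable); 192.168.97.0/25 (106 hosts, 126 usable); 192.168.97.128/25 (89 hosts, 126 usable); 192.168.98.0/28 (9 hosts, 14 usable)


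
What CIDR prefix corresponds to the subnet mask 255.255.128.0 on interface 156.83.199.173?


Binary: 11111111.11111111.10000000.00000000
Count leading 1s
Prefix: /17


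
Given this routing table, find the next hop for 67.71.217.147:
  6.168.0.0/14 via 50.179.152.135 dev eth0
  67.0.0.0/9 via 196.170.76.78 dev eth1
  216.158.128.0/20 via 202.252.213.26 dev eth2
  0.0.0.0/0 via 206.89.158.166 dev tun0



Longest prefix match for 67.71.217.147:
  /14 6.168.0.0: no
  /9 67.0.0.0: MATCH
  /20 216.158.128.0: no
  /0 0.0.0.0: MATCH
Selected: next-hop 196.170.76.78 via eth1 (matched /9)


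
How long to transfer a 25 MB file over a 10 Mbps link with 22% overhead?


Effective throughput = 10 * (1 - 22/100) = 7.8 Mbps
File size in Mb = 25 * 8 = 200 Mb
Time = 200 / 7.8
Time = 25.641 seconds


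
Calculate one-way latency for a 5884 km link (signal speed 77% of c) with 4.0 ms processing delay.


Speed = 0.77 * 3e5 km/s = 231000 km/s
Propagation delay = 5884 / 231000 = 0.0255 s = 25.4719 ms
Processing delay = 4.0 ms
Total one-way latency = 29.4719 ms


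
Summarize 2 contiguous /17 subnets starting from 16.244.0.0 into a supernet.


Original prefix: /17
Number of subnets: 2 = 2^1
New prefix = 17 - 1 = 16
Supernet: 16.244.0.0/16


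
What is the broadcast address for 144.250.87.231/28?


Network: 144.250.87.224/28
Host bits = 4
Set all host bits to 1:
Broadcast: 144.250.87.239


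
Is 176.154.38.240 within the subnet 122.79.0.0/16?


Subnet network: 122.79.0.0
Test IP AND mask: 176.154.0.0
No, 176.154.38.240 is not in 122.79.0.0/16


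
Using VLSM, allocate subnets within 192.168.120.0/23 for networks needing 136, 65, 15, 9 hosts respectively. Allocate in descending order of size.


136 hosts -> /24 (254 usable): 192.168.120.0/24
65 hosts -> /25 (126 usable): 192.168.121.0/25
15 hosts -> /27 (30 usable): 192.168.121.128/27
9 hosts -> /28 (14 usable): 192.168.121.160/28
Allocation: 192.168.120.0/24 (136 hosts, 254 usable); 192.168.121.0/25 (65 hosts, 126 usable); 192.168.121.128/27 (15 hosts, 30 usable); 192.168.121.160/28 (9 hosts, 14 usable)


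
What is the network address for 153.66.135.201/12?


IP:   10011001.01000010.10000111.11001001
Mask: 11111111.11110000.00000000.00000000
AND operation:
Net:  10011001.01000000.00000000.00000000
Network: 153.64.0.0/12


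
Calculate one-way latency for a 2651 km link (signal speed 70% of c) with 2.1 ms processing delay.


Speed = 0.7 * 3e5 km/s = 210000 km/s
Propagation delay = 2651 / 210000 = 0.0126 s = 12.6238 ms
Processing delay = 2.1 ms
Total one-way latency = 14.7238 ms


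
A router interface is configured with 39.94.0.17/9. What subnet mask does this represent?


/9 means 9 network bits, 23 host bits
Binary: 11111111100000000000000000000000
Mask: 255.128.0.0


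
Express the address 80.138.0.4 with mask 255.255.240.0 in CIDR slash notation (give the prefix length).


Binary: 11111111.11111111.11110000.00000000
Count leading 1s
Prefix: /20


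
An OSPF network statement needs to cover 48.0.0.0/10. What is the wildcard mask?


Subnet mask: 255.192.0.0
Wildcard = 255.255.255.255 - subnet mask
255 - 255 = 0
255 - 192 = 63
255 - 0 = 255
255 - 0 = 255
Wildcard: 0.63.255.255


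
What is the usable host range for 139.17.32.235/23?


Network: 139.17.32.0
Broadcast: 139.17.33.255
First usable = network + 1
Last usable = broadcast - 1
Range: 139.17.32.1 to 139.17.33.254


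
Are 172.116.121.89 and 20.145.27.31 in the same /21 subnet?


Mask: 255.255.248.0
172.116.121.89 AND mask = 172.116.120.0
20.145.27.31 AND mask = 20.145.24.0
No, different subnets (172.116.120.0 vs 20.145.24.0)


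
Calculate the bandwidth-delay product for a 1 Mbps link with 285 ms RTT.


BDP = bandwidth * RTT
= 1 Mbps * 285 ms
= 1 * 1e6 * 285 / 1000 bits
= 285000 bits
= 35625 bytes
= 34.79 KB
BDP = 285000 bits (35625 bytes)


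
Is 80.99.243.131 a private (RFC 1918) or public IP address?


RFC 1918 private ranges:
  10.0.0.0/8 (10.0.0.0 - 10.255.255.255)
  172.16.0.0/12 (172.16.0.0 - 172.31.255.255)
  192.168.0.0/16 (192.168.0.0 - 192.168.255.255)
Public (not in any RFC 1918 range)


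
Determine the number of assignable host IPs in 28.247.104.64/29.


Host bits = 32 - 29 = 3
Total addresses = 2^3 = 8
Usable = total - 2 (network and broadcast)
Usable hosts: 6


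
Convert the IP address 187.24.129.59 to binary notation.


187 = 10111011
24 = 00011000
129 = 10000001
59 = 00111011
Binary: 10111011.00011000.10000001.00111011


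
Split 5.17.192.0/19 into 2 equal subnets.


New prefix = 19 + 1 = 20
Each subnet has 4096 addresses
  5.17.192.0/20
  5.17.208.0/20
Subnets: 5.17.192.0/20, 5.17.208.0/20


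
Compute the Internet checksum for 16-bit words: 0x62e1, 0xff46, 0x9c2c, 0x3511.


Sum all words (with carry folding):
+ 0x62e1 = 0x62e1
+ 0xff46 = 0x6228
+ 0x9c2c = 0xfe54
+ 0x3511 = 0x3366
One's complement: ~0x3366
Checksum = 0xcc99


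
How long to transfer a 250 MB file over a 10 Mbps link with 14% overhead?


Effective throughput = 10 * (1 - 14/100) = 8.6 Mbps
File size in Mb = 250 * 8 = 2000 Mb
Time = 2000 / 8.6
Time = 232.5581 seconds


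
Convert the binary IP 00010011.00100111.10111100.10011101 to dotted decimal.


00010011 = 19
00100111 = 39
10111100 = 188
10011101 = 157
IP: 19.39.188.157


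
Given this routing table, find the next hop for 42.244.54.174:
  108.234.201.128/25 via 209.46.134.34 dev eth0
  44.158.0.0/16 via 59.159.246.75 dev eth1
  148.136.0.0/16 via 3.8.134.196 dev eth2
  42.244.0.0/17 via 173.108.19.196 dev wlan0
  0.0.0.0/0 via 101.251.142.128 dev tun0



Longest prefix match for 42.244.54.174:
  /25 108.234.201.128: no
  /16 44.158.0.0: no
  /16 148.136.0.0: no
  /17 42.244.0.0: MATCH
  /0 0.0.0.0: MATCH
Selected: next-hop 173.108.19.196 via wlan0 (matched /17)


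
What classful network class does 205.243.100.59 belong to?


First octet: 205
Binary: 11001101
110xxxxx -> Class C (192-223)
Class C, default mask 255.255.255.0 (/24)


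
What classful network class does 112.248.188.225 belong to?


First octet: 112
Binary: 01110000
0xxxxxxx -> Class A (1-126)
Class A, default mask 255.0.0.0 (/8)


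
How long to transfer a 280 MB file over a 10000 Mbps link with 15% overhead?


Effective throughput = 10000 * (1 - 15/100) = 8500 Mbps
File size in Mb = 280 * 8 = 2240 Mb
Time = 2240 / 8500
Time = 0.2635 seconds


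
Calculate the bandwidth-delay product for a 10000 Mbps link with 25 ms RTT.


BDP = bandwidth * RTT
= 10000 Mbps * 25 ms
= 10000 * 1e6 * 25 / 1000 bits
= 250000000 bits
= 31250000 bytes
= 30517.5781 KB
BDP = 250000000 bits (31250000 bytes)


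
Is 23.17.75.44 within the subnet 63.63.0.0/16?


Subnet network: 63.63.0.0
Test IP AND mask: 23.17.0.0
No, 23.17.75.44 is not in 63.63.0.0/16


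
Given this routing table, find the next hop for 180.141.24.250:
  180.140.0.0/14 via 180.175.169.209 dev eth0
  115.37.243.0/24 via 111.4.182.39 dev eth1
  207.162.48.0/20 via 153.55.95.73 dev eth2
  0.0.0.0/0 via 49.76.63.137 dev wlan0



Longest prefix match for 180.141.24.250:
  /14 180.140.0.0: MATCH
  /24 115.37.243.0: no
  /20 207.162.48.0: no
  /0 0.0.0.0: MATCH
Selected: next-hop 180.175.169.209 via eth0 (matched /14)


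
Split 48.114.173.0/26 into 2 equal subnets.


New prefix = 26 + 1 = 27
Each subnet has 32 addresses
  48.114.173.0/27
  48.114.173.32/27
Subnets: 48.114.173.0/27, 48.114.173.32/27


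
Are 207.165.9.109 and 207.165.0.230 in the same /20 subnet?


Mask: 255.255.240.0
207.165.9.109 AND mask = 207.165.0.0
207.165.0.230 AND mask = 207.165.0.0
Yes, same subnet (207.165.0.0)


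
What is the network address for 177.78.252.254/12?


IP:   10110001.01001110.11111100.11111110
Mask: 11111111.11110000.00000000.00000000
AND operation:
Net:  10110001.01000000.00000000.00000000
Network: 177.64.0.0/12


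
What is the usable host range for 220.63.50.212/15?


Network: 220.62.0.0
Broadcast: 220.63.255.255
First usable = network + 1
Last usable = broadcast - 1
Range: 220.62.0.1 to 220.63.255.254


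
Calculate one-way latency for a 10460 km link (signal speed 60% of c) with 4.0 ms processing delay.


Speed = 0.6 * 3e5 km/s = 180000 km/s
Propagation delay = 10460 / 180000 = 0.0581 s = 58.1111 ms
Processing delay = 4.0 ms
Total one-way latency = 62.1111 ms


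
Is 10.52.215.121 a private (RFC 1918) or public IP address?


RFC 1918 private ranges:
  10.0.0.0/8 (10.0.0.0 - 10.255.255.255)
  172.16.0.0/12 (172.16.0.0 - 172.31.255.255)
  192.168.0.0/16 (192.168.0.0 - 192.168.255.255)
Private (in 10.0.0.0/8)


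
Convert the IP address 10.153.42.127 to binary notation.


10 = 00001010
153 = 10011001
42 = 00101010
127 = 01111111
Binary: 00001010.10011001.00101010.01111111


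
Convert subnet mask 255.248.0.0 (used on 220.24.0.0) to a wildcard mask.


Subnet mask: 255.248.0.0
Wildcard = 255.255.255.255 - subnet mask
255 - 255 = 0
255 - 248 = 7
255 - 0 = 255
255 - 0 = 255
Wildcard: 0.7.255.255


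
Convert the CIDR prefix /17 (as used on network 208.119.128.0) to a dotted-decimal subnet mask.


/17 means 17 network bits, 15 host bits
Binary: 11111111111111111000000000000000
Mask: 255.255.128.0


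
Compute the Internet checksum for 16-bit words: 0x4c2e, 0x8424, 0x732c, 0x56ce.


Sum all words (with carry folding):
+ 0x4c2e = 0x4c2e
+ 0x8424 = 0xd052
+ 0x732c = 0x437f
+ 0x56ce = 0x9a4d
One's complement: ~0x9a4d
Checksum = 0x65b2


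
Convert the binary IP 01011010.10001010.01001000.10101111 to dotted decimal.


01011010 = 90
10001010 = 138
01001000 = 72
10101111 = 175
IP: 90.138.72.175


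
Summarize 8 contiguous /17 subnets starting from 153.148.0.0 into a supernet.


Original prefix: /17
Number of subnets: 8 = 2^3
New prefix = 17 - 3 = 14
Supernet: 153.148.0.0/14


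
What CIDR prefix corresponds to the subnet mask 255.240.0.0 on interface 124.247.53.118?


Binary: 11111111.11110000.00000000.00000000
Count leading 1s
Prefix: /12


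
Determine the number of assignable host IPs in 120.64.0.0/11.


Host bits = 32 - 11 = 21
Total addresses = 2^21 = 2097152
Usable = total - 2 (network and broadcast)
Usable hosts: 2097150


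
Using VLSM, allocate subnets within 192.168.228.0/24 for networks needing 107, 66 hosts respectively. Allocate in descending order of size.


107 hosts -> /25 (126 usable): 192.168.228.0/25
66 hosts -> /25 (126 usable): 192.168.228.128/25
Allocation: 192.168.228.0/25 (107 hosts, 126 usable); 192.168.228.128/25 (66 hosts, 126 usable)


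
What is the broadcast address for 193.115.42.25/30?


Network: 193.115.42.24/30
Host bits = 2
Set all host bits to 1:
Broadcast: 193.115.42.27


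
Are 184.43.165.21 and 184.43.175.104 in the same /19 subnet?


Mask: 255.255.224.0
184.43.165.21 AND mask = 184.43.160.0
184.43.175.104 AND mask = 184.43.160.0
Yes, same subnet (184.43.160.0)


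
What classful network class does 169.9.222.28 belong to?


First octet: 169
Binary: 10101001
10xxxxxx -> Class B (128-191)
Class B, default mask 255.255.0.0 (/16)


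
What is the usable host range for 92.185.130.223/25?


Network: 92.185.130.128
Broadcast: 92.185.130.255
First usable = network + 1
Last usable = broadcast - 1
Range: 92.185.130.129 to 92.185.130.254


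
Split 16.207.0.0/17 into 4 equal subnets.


New prefix = 17 + 2 = 19
Each subnet has 8192 addresses
  16.207.0.0/19
  16.207.32.0/19
  16.207.64.0/19
  16.207.96.0/19
Subnets: 16.207.0.0/19, 16.207.32.0/19, 16.207.64.0/19, 16.207.96.0/19


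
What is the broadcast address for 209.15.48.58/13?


Network: 209.8.0.0/13
Host bits = 19
Set all host bits to 1:
Broadcast: 209.15.255.255


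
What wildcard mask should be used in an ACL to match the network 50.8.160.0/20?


Subnet mask: 255.255.240.0
Wildcard = 255.255.255.255 - subnet mask
255 - 255 = 0
255 - 255 = 0
255 - 240 = 15
255 - 0 = 255
Wildcard: 0.0.15.255


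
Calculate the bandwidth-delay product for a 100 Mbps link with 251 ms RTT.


BDP = bandwidth * RTT
= 100 Mbps * 251 ms
= 100 * 1e6 * 251 / 1000 bits
= 25100000 bits
= 3137500 bytes
= 3063.9648 KB
BDP = 25100000 bits (3137500 bytes)


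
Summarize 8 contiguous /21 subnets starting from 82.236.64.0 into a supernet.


Original prefix: /21
Number of subnets: 8 = 2^3
New prefix = 21 - 3 = 18
Supernet: 82.236.64.0/18


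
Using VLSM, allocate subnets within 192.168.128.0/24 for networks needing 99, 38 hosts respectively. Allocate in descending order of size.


99 hosts -> /25 (126 usable): 192.168.128.0/25
38 hosts -> /26 (62 usable): 192.168.128.128/26
Allocation: 192.168.128.0/25 (99 hosts, 126 usable); 192.168.128.128/26 (38 hosts, 62 usable)


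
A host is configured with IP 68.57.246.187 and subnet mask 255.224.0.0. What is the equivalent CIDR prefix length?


Binary: 11111111.11100000.00000000.00000000
Count leading 1s
Prefix: /11


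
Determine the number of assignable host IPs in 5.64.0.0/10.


Host bits = 32 - 10 = 22
Total addresses = 2^22 = 4194304
Usable = total - 2 (network and broadcast)
Usable hosts: 4194302


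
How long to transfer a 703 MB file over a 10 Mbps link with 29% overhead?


Effective throughput = 10 * (1 - 29/100) = 7.1 Mbps
File size in Mb = 703 * 8 = 5624 Mb
Time = 5624 / 7.1
Time = 792.1127 seconds


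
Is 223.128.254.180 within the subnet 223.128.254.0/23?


Subnet network: 223.128.254.0
Test IP AND mask: 223.128.254.0
Yes, 223.128.254.180 is in 223.128.254.0/23


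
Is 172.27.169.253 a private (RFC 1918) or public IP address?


RFC 1918 private ranges:
  10.0.0.0/8 (10.0.0.0 - 10.255.255.255)
  172.16.0.0/12 (172.16.0.0 - 172.31.255.255)
  192.168.0.0/16 (192.168.0.0 - 192.168.255.255)
Private (in 172.16.0.0/12)


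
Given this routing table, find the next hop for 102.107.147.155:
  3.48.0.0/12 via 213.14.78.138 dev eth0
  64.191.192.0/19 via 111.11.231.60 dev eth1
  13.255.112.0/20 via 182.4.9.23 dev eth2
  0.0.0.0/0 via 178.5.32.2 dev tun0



Longest prefix match for 102.107.147.155:
  /12 3.48.0.0: no
  /19 64.191.192.0: no
  /20 13.255.112.0: no
  /0 0.0.0.0: MATCH
Selected: next-hop 178.5.32.2 via tun0 (matched /0)


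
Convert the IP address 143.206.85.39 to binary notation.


143 = 10001111
206 = 11001110
85 = 01010101
39 = 00100111
Binary: 10001111.11001110.01010101.00100111


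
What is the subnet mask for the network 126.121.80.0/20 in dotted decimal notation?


/20 means 20 network bits, 12 host bits
Binary: 11111111111111111111000000000000
Mask: 255.255.240.0


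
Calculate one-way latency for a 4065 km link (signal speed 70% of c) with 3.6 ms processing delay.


Speed = 0.7 * 3e5 km/s = 210000 km/s
Propagation delay = 4065 / 210000 = 0.0194 s = 19.3571 ms
Processing delay = 3.6 ms
Total one-way latency = 22.9571 ms


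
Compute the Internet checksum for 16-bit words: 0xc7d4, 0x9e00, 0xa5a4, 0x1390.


Sum all words (with carry folding):
+ 0xc7d4 = 0xc7d4
+ 0x9e00 = 0x65d5
+ 0xa5a4 = 0x0b7a
+ 0x1390 = 0x1f0a
One's complement: ~0x1f0a
Checksum = 0xe0f5


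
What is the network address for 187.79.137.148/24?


IP:   10111011.01001111.10001001.10010100
Mask: 11111111.11111111.11111111.00000000
AND operation:
Net:  10111011.01001111.10001001.00000000
Network: 187.79.137.0/24


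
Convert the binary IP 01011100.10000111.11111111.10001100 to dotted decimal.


01011100 = 92
10000111 = 135
11111111 = 255
10001100 = 140
IP: 92.135.255.140


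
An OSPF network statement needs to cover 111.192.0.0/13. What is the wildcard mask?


Subnet mask: 255.248.0.0
Wildcard = 255.255.255.255 - subnet mask
255 - 255 = 0
255 - 248 = 7
255 - 0 = 255
255 - 0 = 255
Wildcard: 0.7.255.255


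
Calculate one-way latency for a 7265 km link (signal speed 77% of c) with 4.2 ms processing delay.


Speed = 0.77 * 3e5 km/s = 231000 km/s
Propagation delay = 7265 / 231000 = 0.0315 s = 31.4502 ms
Processing delay = 4.2 ms
Total one-way latency = 35.6502 ms


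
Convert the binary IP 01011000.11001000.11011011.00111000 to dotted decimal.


01011000 = 88
11001000 = 200
11011011 = 219
00111000 = 56
IP: 88.200.219.56


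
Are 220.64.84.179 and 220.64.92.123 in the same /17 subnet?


Mask: 255.255.128.0
220.64.84.179 AND mask = 220.64.0.0
220.64.92.123 AND mask = 220.64.0.0
Yes, same subnet (220.64.0.0)


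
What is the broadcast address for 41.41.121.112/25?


Network: 41.41.121.0/25
Host bits = 7
Set all host bits to 1:
Broadcast: 41.41.121.127


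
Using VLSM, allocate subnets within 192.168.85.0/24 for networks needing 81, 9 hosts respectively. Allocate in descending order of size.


81 hosts -> /25 (126 usable): 192.168.85.0/25
9 hosts -> /28 (14 usable): 192.168.85.128/28
Allocation: 192.168.85.0/25 (81 hosts, 126 usable); 192.168.85.128/28 (9 hosts, 14 usable)


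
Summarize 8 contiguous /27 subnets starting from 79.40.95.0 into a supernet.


Original prefix: /27
Number of subnets: 8 = 2^3
New prefix = 27 - 3 = 24
Supernet: 79.40.95.0/24


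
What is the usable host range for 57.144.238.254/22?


Network: 57.144.236.0
Broadcast: 57.144.239.255
First usable = network + 1
Last usable = broadcast - 1
Range: 57.144.236.1 to 57.144.239.254


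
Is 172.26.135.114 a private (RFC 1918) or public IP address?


RFC 1918 private ranges:
  10.0.0.0/8 (10.0.0.0 - 10.255.255.255)
  172.16.0.0/12 (172.16.0.0 - 172.31.255.255)
  192.168.0.0/16 (192.168.0.0 - 192.168.255.255)
Private (in 172.16.0.0/12)


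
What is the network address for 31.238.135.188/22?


IP:   00011111.11101110.10000111.10111100
Mask: 11111111.11111111.11111100.00000000
AND operation:
Net:  00011111.11101110.10000100.00000000
Network: 31.238.132.0/22


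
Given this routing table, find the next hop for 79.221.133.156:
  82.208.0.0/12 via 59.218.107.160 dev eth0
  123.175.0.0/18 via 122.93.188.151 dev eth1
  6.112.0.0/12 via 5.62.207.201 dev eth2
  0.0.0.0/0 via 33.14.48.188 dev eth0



Longest prefix match for 79.221.133.156:
  /12 82.208.0.0: no
  /18 123.175.0.0: no
  /12 6.112.0.0: no
  /0 0.0.0.0: MATCH
Selected: next-hop 33.14.48.188 via eth0 (matched /0)


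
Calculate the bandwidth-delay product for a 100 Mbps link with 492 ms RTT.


BDP = bandwidth * RTT
= 100 Mbps * 492 ms
= 100 * 1e6 * 492 / 1000 bits
= 49200000 bits
= 6150000 bytes
= 6005.8594 KB
BDP = 49200000 bits (6150000 bytes)


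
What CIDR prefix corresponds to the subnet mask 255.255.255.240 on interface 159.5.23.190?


Binary: 11111111.11111111.11111111.11110000
Count leading 1s
Prefix: /28


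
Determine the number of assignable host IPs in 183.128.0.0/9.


Host bits = 32 - 9 = 23
Total addresses = 2^23 = 8388608
Usable = total - 2 (network and broadcast)
Usable hosts: 8388606


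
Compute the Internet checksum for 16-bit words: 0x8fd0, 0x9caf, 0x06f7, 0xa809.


Sum all words (with carry folding):
+ 0x8fd0 = 0x8fd0
+ 0x9caf = 0x2c80
+ 0x06f7 = 0x3377
+ 0xa809 = 0xdb80
One's complement: ~0xdb80
Checksum = 0x247f


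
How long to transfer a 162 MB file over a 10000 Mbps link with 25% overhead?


Effective throughput = 10000 * (1 - 25/100) = 7500 Mbps
File size in Mb = 162 * 8 = 1296 Mb
Time = 1296 / 7500
Time = 0.1728 seconds


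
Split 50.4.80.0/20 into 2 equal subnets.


New prefix = 20 + 1 = 21
Each subnet has 2048 addresses
  50.4.80.0/21
  50.4.88.0/21
Subnets: 50.4.80.0/21, 50.4.88.0/21


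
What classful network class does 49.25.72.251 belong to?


First octet: 49
Binary: 00110001
0xxxxxxx -> Class A (1-126)
Class A, default mask 255.0.0.0 (/8)


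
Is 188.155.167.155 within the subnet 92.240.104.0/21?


Subnet network: 92.240.104.0
Test IP AND mask: 188.155.160.0
No, 188.155.167.155 is not in 92.240.104.0/21


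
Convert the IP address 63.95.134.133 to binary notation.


63 = 00111111
95 = 01011111
134 = 10000110
133 = 10000101
Binary: 00111111.01011111.10000110.10000101


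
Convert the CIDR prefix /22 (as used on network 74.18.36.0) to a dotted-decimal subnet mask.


/22 means 22 network bits, 10 host bits
Binary: 11111111111111111111110000000000
Mask: 255.255.252.0


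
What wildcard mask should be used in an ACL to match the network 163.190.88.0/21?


Subnet mask: 255.255.248.0
Wildcard = 255.255.255.255 - subnet mask
255 - 255 = 0
255 - 255 = 0
255 - 248 = 7
255 - 0 = 255
Wildcard: 0.0.7.255


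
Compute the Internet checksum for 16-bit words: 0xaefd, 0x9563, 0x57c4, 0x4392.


Sum all words (with carry folding):
+ 0xaefd = 0xaefd
+ 0x9563 = 0x4461
+ 0x57c4 = 0x9c25
+ 0x4392 = 0xdfb7
One's complement: ~0xdfb7
Checksum = 0x2048


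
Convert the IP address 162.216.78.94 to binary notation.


162 = 10100010
216 = 11011000
78 = 01001110
94 = 01011110
Binary: 10100010.11011000.01001110.01011110


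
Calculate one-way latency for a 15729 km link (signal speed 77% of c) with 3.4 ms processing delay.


Speed = 0.77 * 3e5 km/s = 231000 km/s
Propagation delay = 15729 / 231000 = 0.0681 s = 68.0909 ms
Processing delay = 3.4 ms
Total one-way latency = 71.4909 ms


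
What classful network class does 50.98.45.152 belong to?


First octet: 50
Binary: 00110010
0xxxxxxx -> Class A (1-126)
Class A, default mask 255.0.0.0 (/8)


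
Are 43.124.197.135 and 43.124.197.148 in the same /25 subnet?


Mask: 255.255.255.128
43.124.197.135 AND mask = 43.124.197.128
43.124.197.148 AND mask = 43.124.197.128
Yes, same subnet (43.124.197.128)


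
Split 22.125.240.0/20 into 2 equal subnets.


New prefix = 20 + 1 = 21
Each subnet has 2048 addresses
  22.125.240.0/21
  22.125.248.0/21
Subnets: 22.125.240.0/21, 22.125.248.0/21


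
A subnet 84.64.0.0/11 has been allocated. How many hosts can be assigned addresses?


Host bits = 32 - 11 = 21
Total addresses = 2^21 = 2097152
Usable = total - 2 (network and broadcast)
Usable hosts: 2097150


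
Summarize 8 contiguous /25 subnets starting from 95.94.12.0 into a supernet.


Original prefix: /25
Number of subnets: 8 = 2^3
New prefix = 25 - 3 = 22
Supernet: 95.94.12.0/22


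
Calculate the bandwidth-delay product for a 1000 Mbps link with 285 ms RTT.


BDP = bandwidth * RTT
= 1000 Mbps * 285 ms
= 1000 * 1e6 * 285 / 1000 bits
= 285000000 bits
= 35625000 bytes
= 34790.0391 KB
BDP = 285000000 bits (35625000 bytes)


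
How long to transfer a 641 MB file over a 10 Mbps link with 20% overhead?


Effective throughput = 10 * (1 - 20/100) = 8 Mbps
File size in Mb = 641 * 8 = 5128 Mb
Time = 5128 / 8
Time = 641 seconds


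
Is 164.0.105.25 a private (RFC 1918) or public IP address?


RFC 1918 private ranges:
  10.0.0.0/8 (10.0.0.0 - 10.255.255.255)
  172.16.0.0/12 (172.16.0.0 - 172.31.255.255)
  192.168.0.0/16 (192.168.0.0 - 192.168.255.255)
Public (not in any RFC 1918 range)


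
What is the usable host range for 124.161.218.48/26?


Network: 124.161.218.0
Broadcast: 124.161.218.63
First usable = network + 1
Last usable = broadcast - 1
Range: 124.161.218.1 to 124.161.218.62


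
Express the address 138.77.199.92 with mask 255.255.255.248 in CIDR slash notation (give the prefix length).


Binary: 11111111.11111111.11111111.11111000
Count leading 1s
Prefix: /29


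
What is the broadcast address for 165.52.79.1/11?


Network: 165.32.0.0/11
Host bits = 21
Set all host bits to 1:
Broadcast: 165.63.255.255


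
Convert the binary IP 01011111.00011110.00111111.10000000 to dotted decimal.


01011111 = 95
00011110 = 30
00111111 = 63
10000000 = 128
IP: 95.30.63.128


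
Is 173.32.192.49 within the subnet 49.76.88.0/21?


Subnet network: 49.76.88.0
Test IP AND mask: 173.32.192.0
No, 173.32.192.49 is not in 49.76.88.0/21


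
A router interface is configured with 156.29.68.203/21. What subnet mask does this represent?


/21 means 21 network bits, 11 host bits
Binary: 11111111111111111111100000000000
Mask: 255.255.248.0


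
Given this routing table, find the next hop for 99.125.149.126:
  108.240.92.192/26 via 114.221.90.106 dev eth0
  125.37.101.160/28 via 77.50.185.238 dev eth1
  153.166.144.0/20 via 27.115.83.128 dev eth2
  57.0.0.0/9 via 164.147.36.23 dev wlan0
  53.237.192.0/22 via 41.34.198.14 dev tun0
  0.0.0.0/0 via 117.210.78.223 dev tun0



Longest prefix match for 99.125.149.126:
  /26 108.240.92.192: no
  /28 125.37.101.160: no
  /20 153.166.144.0: no
  /9 57.0.0.0: no
  /22 53.237.192.0: no
  /0 0.0.0.0: MATCH
Selected: next-hop 117.210.78.223 via tun0 (matched /0)


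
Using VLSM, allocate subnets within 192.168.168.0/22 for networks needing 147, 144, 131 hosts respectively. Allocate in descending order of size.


147 hosts -> /24 (254 usable): 192.168.168.0/24
144 hosts -> /24 (254 usable): 192.168.169.0/24
131 hosts -> /24 (254 usable): 192.168.170.0/24
Allocation: 192.168.168.0/24 (147 hosts, 254 usable); 192.168.169.0/24 (144 hosts, 254 usable); 192.168.170.0/24 (131 hosts, 254 usable)


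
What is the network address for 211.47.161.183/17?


IP:   11010011.00101111.10100001.10110111
Mask: 11111111.11111111.10000000.00000000
AND operation:
Net:  11010011.00101111.10000000.00000000
Network: 211.47.128.0/17


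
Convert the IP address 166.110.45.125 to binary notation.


166 = 10100110
110 = 01101110
45 = 00101101
125 = 01111101
Binary: 10100110.01101110.00101101.01111101


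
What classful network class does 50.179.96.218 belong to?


First octet: 50
Binary: 00110010
0xxxxxxx -> Class A (1-126)
Class A, default mask 255.0.0.0 (/8)


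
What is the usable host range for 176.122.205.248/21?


Network: 176.122.200.0
Broadcast: 176.122.207.255
First usable = network + 1
Last usable = broadcast - 1
Range: 176.122.200.1 to 176.122.207.254


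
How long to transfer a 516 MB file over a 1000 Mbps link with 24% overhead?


Effective throughput = 1000 * (1 - 24/100) = 760 Mbps
File size in Mb = 516 * 8 = 4128 Mb
Time = 4128 / 760
Time = 5.4316 seconds


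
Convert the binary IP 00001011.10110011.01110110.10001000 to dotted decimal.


00001011 = 11
10110011 = 179
01110110 = 118
10001000 = 136
IP: 11.179.118.136


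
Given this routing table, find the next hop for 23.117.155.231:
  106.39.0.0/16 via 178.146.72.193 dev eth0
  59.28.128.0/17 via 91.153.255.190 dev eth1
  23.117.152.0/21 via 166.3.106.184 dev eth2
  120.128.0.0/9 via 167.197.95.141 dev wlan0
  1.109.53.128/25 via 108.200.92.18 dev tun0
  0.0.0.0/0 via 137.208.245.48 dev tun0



Longest prefix match for 23.117.155.231:
  /16 106.39.0.0: no
  /17 59.28.128.0: no
  /21 23.117.152.0: MATCH
  /9 120.128.0.0: no
  /25 1.109.53.128: no
  /0 0.0.0.0: MATCH
Selected: next-hop 166.3.106.184 via eth2 (matched /21)


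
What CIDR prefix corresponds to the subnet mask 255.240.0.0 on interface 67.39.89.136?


Binary: 11111111.11110000.00000000.00000000
Count leading 1s
Prefix: /12


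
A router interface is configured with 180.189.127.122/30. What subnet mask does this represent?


/30 means 30 network bits, 2 host bits
Binary: 11111111111111111111111111111100
Mask: 255.255.255.252


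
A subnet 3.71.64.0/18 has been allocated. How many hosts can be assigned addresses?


Host bits = 32 - 18 = 14
Total addresses = 2^14 = 16384
Usable = total - 2 (network and broadcast)
Usable hosts: 16382


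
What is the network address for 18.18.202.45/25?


IP:   00010010.00010010.11001010.00101101
Mask: 11111111.11111111.11111111.10000000
AND operation:
Net:  00010010.00010010.11001010.00000000
Network: 18.18.202.0/25


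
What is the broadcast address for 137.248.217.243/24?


Network: 137.248.217.0/24
Host bits = 8
Set all host bits to 1:
Broadcast: 137.248.217.255


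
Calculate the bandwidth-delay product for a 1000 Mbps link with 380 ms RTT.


BDP = bandwidth * RTT
= 1000 Mbps * 380 ms
= 1000 * 1e6 * 380 / 1000 bits
= 380000000 bits
= 47500000 bytes
= 46386.7188 KB
BDP = 380000000 bits (47500000 bytes)


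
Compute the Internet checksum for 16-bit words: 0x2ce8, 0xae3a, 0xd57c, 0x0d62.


Sum all words (with carry folding):
+ 0x2ce8 = 0x2ce8
+ 0xae3a = 0xdb22
+ 0xd57c = 0xb09f
+ 0x0d62 = 0xbe01
One's complement: ~0xbe01
Checksum = 0x41fe


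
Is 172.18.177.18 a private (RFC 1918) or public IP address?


RFC 1918 private ranges:
  10.0.0.0/8 (10.0.0.0 - 10.255.255.255)
  172.16.0.0/12 (172.16.0.0 - 172.31.255.255)
  192.168.0.0/16 (192.168.0.0 - 192.168.255.255)
Private (in 172.16.0.0/12)


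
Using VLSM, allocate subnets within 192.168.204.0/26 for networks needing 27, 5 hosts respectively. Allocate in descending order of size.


27 hosts -> /27 (30 usable): 192.168.204.0/27
5 hosts -> /29 (6 usable): 192.168.204.32/29
Allocation: 192.168.204.0/27 (27 hosts, 30 usable); 192.168.204.32/29 (5 hosts, 6 usable)


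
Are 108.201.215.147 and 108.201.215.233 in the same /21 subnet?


Mask: 255.255.248.0
108.201.215.147 AND mask = 108.201.208.0
108.201.215.233 AND mask = 108.201.208.0
Yes, same subnet (108.201.208.0)


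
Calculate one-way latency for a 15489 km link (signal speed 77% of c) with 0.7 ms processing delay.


Speed = 0.77 * 3e5 km/s = 231000 km/s
Propagation delay = 15489 / 231000 = 0.0671 s = 67.0519 ms
Processing delay = 0.7 ms
Total one-way latency = 67.7519 ms


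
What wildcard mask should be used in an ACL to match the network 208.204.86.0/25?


Subnet mask: 255.255.255.128
Wildcard = 255.255.255.255 - subnet mask
255 - 255 = 0
255 - 255 = 0
255 - 255 = 0
255 - 128 = 127
Wildcard: 0.0.0.127


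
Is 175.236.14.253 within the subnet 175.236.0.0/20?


Subnet network: 175.236.0.0
Test IP AND mask: 175.236.0.0
Yes, 175.236.14.253 is in 175.236.0.0/20


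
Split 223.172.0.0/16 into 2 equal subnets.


New prefix = 16 + 1 = 17
Each subnet has 32768 addresses
  223.172.0.0/17
  223.172.128.0/17
Subnets: 223.172.0.0/17, 223.172.128.0/17


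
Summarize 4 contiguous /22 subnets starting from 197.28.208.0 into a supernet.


Original prefix: /22
Number of subnets: 4 = 2^2
New prefix = 22 - 2 = 20
Supernet: 197.28.208.0/20


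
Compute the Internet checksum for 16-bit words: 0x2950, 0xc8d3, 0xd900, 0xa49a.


Sum all words (with carry folding):
+ 0x2950 = 0x2950
+ 0xc8d3 = 0xf223
+ 0xd900 = 0xcb24
+ 0xa49a = 0x6fbf
One's complement: ~0x6fbf
Checksum = 0x9040


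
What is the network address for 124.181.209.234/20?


IP:   01111100.10110101.11010001.11101010
Mask: 11111111.11111111.11110000.00000000
AND operation:
Net:  01111100.10110101.11010000.00000000
Network: 124.181.208.0/20


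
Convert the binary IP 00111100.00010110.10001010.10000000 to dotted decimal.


00111100 = 60
00010110 = 22
10001010 = 138
10000000 = 128
IP: 60.22.138.128


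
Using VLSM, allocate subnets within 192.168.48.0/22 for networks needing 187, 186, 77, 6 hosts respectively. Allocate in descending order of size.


187 hosts -> /24 (254 usable): 192.168.48.0/24
186 hosts -> /24 (254 usable): 192.168.49.0/24
77 hosts -> /25 (126 usable): 192.168.50.0/25
6 hosts -> /29 (6 usable): 192.168.50.128/29
Allocation: 192.168.48.0/24 (187 hosts, 254 usable); 192.168.49.0/24 (186 hosts, 254 usable); 192.168.50.0/25 (77 hosts, 126 usable); 192.168.50.128/29 (6 hosts, 6 usable)


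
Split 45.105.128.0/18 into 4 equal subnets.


New prefix = 18 + 2 = 20
Each subnet has 4096 addresses
  45.105.128.0/20
  45.105.144.0/20
  45.105.160.0/20
  45.105.176.0/20
Subnets: 45.105.128.0/20, 45.105.144.0/20, 45.105.160.0/20, 45.105.176.0/20


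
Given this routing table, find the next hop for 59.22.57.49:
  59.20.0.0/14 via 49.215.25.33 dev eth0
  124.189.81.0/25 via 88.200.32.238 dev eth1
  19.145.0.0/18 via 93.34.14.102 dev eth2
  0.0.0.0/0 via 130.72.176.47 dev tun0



Longest prefix match for 59.22.57.49:
  /14 59.20.0.0: MATCH
  /25 124.189.81.0: no
  /18 19.145.0.0: no
  /0 0.0.0.0: MATCH
Selected: next-hop 49.215.25.33 via eth0 (matched /14)


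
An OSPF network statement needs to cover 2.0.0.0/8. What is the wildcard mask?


Subnet mask: 255.0.0.0
Wildcard = 255.255.255.255 - subnet mask
255 - 255 = 0
255 - 0 = 255
255 - 0 = 255
255 - 0 = 255
Wildcard: 0.255.255.255
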